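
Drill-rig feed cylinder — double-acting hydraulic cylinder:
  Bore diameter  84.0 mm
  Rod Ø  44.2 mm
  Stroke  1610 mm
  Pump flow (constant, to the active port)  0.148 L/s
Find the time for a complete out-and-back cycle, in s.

Cap-side area A_cap = π/4 × (84.0 mm)² = 5542 mm^2
Rod-side annular area A_ann = π/4 × (84.0² − 44.2²) = 4007 mm^2
t_ext = A_cap·L/Q = 60.29 s
t_ret = A_ann·L/Q = 43.59 s
t_cycle = t_ext + t_ret

t ≈ 104 s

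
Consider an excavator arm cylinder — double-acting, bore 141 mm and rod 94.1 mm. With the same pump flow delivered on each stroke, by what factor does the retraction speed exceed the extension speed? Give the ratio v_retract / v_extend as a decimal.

v_ret/v_ext ≈ 1.80

Cap-side area A_cap = π/4 × (141 mm)² = 15610 mm^2
Rod-side annular area A_ann = π/4 × (141² − 94.1²) = 8660 mm^2
For equal Q, v ∝ 1/A, so v_ret/v_ext = A_cap/A_ann.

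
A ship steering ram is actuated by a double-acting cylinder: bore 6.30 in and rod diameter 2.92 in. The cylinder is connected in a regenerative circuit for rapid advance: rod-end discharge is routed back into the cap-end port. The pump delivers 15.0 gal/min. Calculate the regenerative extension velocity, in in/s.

v ≈ 8.62 in/s

In regeneration the rod-end outflow joins the pump flow into the cap end, so the net volume the pump must supply per unit advance equals the rod cross-section area.
Rod cross-section A_rod = π/4 × (2.92 in)² = 6.697 in^2
v = Q_pump / A_rod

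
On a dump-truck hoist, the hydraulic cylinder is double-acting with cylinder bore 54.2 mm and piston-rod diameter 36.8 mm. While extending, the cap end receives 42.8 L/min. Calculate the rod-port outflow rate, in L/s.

Q_out ≈ 0.384 L/s

Cap-side area A_cap = π/4 × (54.2 mm)² = 2307 mm^2
Rod-side annular area A_ann = π/4 × (54.2² − 36.8²) = 1244 mm^2
Piston speed v = Q_in/A_cap; rod-end outflow Q_out = v × A_ann = Q_in × A_ann/A_cap.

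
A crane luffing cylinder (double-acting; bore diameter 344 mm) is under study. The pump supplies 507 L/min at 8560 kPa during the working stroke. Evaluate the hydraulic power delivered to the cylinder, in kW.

W ≈ 72.3 kW

Hydraulic power = P × Q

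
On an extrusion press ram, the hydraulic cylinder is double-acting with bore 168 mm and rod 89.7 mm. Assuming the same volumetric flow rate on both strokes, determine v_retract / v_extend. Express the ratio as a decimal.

Cap-side area A_cap = π/4 × (168 mm)² = 22170 mm^2
Rod-side annular area A_ann = π/4 × (168² − 89.7²) = 15850 mm^2
For equal Q, v ∝ 1/A, so v_ret/v_ext = A_cap/A_ann.

v_ret/v_ext ≈ 1.40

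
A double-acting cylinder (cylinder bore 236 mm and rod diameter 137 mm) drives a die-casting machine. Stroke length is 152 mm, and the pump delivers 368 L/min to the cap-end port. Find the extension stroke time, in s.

t ≈ 1.08 s

Cap-side area A_cap = π/4 × (236 mm)² = 43740 mm^2
Swept volume V = A × L; t = V / Q = A·L / Q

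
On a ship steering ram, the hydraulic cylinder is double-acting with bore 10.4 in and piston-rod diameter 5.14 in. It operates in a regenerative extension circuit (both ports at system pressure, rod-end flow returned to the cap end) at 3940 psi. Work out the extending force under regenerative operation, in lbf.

F ≈ 81800 lbf

With equal pressure on both faces, forces on the annular region cancel; the net push is pressure × rod cross-section.
Rod cross-section A_rod = π/4 × (5.14 in)² = 20.75 in^2
F = P × A_rod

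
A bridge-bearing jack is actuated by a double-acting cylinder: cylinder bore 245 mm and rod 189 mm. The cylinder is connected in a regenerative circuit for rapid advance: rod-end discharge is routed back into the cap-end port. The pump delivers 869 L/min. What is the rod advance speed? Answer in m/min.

In regeneration the rod-end outflow joins the pump flow into the cap end, so the net volume the pump must supply per unit advance equals the rod cross-section area.
Rod cross-section A_rod = π/4 × (189 mm)² = 28060 mm^2
v = Q_pump / A_rod

v ≈ 31.0 m/min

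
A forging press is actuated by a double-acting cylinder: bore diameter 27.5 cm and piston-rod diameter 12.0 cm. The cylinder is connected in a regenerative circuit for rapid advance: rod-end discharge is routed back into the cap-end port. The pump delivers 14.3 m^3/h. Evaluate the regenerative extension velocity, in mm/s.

v ≈ 351 mm/s

In regeneration the rod-end outflow joins the pump flow into the cap end, so the net volume the pump must supply per unit advance equals the rod cross-section area.
Rod cross-section A_rod = π/4 × (12.0 cm)² = 113.1 cm^2
v = Q_pump / A_rod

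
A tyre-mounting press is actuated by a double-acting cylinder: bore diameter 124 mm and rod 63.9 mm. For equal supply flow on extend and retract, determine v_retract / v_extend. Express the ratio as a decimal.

Cap-side area A_cap = π/4 × (124 mm)² = 12080 mm^2
Rod-side annular area A_ann = π/4 × (124² − 63.9²) = 8869 mm^2
For equal Q, v ∝ 1/A, so v_ret/v_ext = A_cap/A_ann.

v_ret/v_ext ≈ 1.36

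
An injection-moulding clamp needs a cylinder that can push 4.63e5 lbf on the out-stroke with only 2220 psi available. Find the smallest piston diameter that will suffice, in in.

Extension force acts on the full piston face: F = P × (π/4)D².
D = √(4F / (πP)) = √(4 × 4.63e5 lbf / (π × 2220 psi))

D ≈ 16.3 in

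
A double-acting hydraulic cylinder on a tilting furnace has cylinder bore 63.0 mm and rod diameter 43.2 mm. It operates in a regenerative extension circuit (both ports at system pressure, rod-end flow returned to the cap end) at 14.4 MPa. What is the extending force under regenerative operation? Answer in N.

With equal pressure on both faces, forces on the annular region cancel; the net push is pressure × rod cross-section.
Rod cross-section A_rod = π/4 × (43.2 mm)² = 1466 mm^2
F = P × A_rod

F ≈ 21100 N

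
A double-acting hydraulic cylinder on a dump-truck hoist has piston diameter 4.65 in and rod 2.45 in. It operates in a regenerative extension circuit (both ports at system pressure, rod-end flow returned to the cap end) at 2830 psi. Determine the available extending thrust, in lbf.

With equal pressure on both faces, forces on the annular region cancel; the net push is pressure × rod cross-section.
Rod cross-section A_rod = π/4 × (2.45 in)² = 4.714 in^2
F = P × A_rod

F ≈ 13300 lbf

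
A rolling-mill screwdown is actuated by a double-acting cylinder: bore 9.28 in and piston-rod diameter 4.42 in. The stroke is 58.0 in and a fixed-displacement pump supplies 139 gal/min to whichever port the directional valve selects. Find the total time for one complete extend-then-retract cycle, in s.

Cap-side area A_cap = π/4 × (9.28 in)² = 67.64 in^2
Rod-side annular area A_ann = π/4 × (9.28² − 4.42²) = 52.29 in^2
t_ext = A_cap·L/Q = 7.331 s
t_ret = A_ann·L/Q = 5.668 s
t_cycle = t_ext + t_ret

t ≈ 13.0 s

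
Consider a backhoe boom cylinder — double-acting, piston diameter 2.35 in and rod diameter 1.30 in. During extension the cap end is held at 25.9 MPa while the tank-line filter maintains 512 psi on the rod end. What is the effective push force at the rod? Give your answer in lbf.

F ≈ 14800 lbf

Cap-side area A_cap = π/4 × (2.35 in)² = 4.337 in^2
Rod-side annular area A_ann = π/4 × (2.35² − 1.30²) = 3.010 in^2
Net thrust = P_cap·A_cap − P_rod·A_ann = 16290 lbf − 1541 lbf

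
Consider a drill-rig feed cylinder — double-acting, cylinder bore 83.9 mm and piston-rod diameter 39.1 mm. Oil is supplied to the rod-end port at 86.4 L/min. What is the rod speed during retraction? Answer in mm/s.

v ≈ 333 mm/s

Rod-side annular area A_ann = π/4 × (83.9² − 39.1²) = 4328 mm^2
Flow into the rod-end port fills the annular volume.
v = Q / A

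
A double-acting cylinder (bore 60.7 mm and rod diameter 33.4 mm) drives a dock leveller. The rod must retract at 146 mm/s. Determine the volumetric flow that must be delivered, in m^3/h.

Rod-side annular area A_ann = π/4 × (60.7² − 33.4²) = 2018 mm^2
Q = A × v

Q ≈ 1.06 m^3/h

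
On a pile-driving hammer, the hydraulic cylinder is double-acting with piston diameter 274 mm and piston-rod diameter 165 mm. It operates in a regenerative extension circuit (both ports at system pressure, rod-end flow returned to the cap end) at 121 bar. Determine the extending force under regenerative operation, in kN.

F ≈ 259 kN

With equal pressure on both faces, forces on the annular region cancel; the net push is pressure × rod cross-section.
Rod cross-section A_rod = π/4 × (165 mm)² = 21380 mm^2
F = P × A_rod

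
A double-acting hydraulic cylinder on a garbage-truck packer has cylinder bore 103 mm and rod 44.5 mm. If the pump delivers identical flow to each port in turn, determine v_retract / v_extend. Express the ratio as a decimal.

Cap-side area A_cap = π/4 × (103 mm)² = 8332 mm^2
Rod-side annular area A_ann = π/4 × (103² − 44.5²) = 6777 mm^2
For equal Q, v ∝ 1/A, so v_ret/v_ext = A_cap/A_ann.

v_ret/v_ext ≈ 1.23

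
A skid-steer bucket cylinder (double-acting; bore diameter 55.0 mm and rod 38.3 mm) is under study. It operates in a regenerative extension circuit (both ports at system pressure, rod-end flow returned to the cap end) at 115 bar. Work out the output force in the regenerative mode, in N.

F ≈ 13200 N

With equal pressure on both faces, forces on the annular region cancel; the net push is pressure × rod cross-section.
Rod cross-section A_rod = π/4 × (38.3 mm)² = 1152 mm^2
F = P × A_rod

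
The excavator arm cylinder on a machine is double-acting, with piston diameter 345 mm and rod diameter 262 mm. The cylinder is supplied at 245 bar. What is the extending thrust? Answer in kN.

Cap-side area A_cap = π/4 × (345 mm)² = 93480 mm^2
F = P × A_cap = 245 bar × A_cap

F ≈ 2290 kN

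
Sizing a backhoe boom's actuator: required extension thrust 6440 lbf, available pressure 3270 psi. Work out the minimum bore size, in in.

D ≈ 1.58 in

Extension force acts on the full piston face: F = P × (π/4)D².
D = √(4F / (πP)) = √(4 × 6440 lbf / (π × 3270 psi))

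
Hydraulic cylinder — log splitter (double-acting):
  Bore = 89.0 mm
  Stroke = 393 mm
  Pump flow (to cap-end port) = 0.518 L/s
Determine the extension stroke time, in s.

Cap-side area A_cap = π/4 × (89.0 mm)² = 6221 mm^2
Swept volume V = A × L; t = V / Q = A·L / Q

t ≈ 4.72 s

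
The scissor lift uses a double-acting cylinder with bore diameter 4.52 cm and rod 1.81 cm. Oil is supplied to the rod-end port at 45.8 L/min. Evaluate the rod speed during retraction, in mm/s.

Rod-side annular area A_ann = π/4 × (4.52² − 1.81²) = 13.47 cm^2
Flow into the rod-end port fills the annular volume.
v = Q / A

v ≈ 567 mm/s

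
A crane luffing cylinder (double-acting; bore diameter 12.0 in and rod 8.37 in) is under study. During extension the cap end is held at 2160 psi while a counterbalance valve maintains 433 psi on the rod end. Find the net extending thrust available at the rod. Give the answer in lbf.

F ≈ 2.19e5 lbf

Cap-side area A_cap = π/4 × (12.0 in)² = 113.1 in^2
Rod-side annular area A_ann = π/4 × (12.0² − 8.37²) = 58.07 in^2
Net thrust = P_cap·A_cap − P_rod·A_ann = 2.443e5 lbf − 25150 lbf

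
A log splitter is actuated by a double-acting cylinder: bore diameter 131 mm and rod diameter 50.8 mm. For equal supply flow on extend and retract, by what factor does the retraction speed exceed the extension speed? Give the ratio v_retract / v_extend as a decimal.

v_ret/v_ext ≈ 1.18

Cap-side area A_cap = π/4 × (131 mm)² = 13480 mm^2
Rod-side annular area A_ann = π/4 × (131² − 50.8²) = 11450 mm^2
For equal Q, v ∝ 1/A, so v_ret/v_ext = A_cap/A_ann.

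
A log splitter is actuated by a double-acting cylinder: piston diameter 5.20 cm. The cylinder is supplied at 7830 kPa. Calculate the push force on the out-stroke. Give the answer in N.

F ≈ 16600 N

Cap-side area A_cap = π/4 × (5.20 cm)² = 21.24 cm^2
F = P × A_cap = 7830 kPa × A_cap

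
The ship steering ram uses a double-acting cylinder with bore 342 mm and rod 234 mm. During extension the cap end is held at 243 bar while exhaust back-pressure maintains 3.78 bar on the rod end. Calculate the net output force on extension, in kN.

F ≈ 2210 kN

Cap-side area A_cap = π/4 × (342 mm)² = 91860 mm^2
Rod-side annular area A_ann = π/4 × (342² − 234²) = 48860 mm^2
Net thrust = P_cap·A_cap − P_rod·A_ann = 2232 kN − 18.47 kN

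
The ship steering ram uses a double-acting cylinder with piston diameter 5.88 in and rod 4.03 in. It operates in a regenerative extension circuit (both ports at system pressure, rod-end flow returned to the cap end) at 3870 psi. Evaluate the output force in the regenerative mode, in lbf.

With equal pressure on both faces, forces on the annular region cancel; the net push is pressure × rod cross-section.
Rod cross-section A_rod = π/4 × (4.03 in)² = 12.76 in^2
F = P × A_rod

F ≈ 49400 lbf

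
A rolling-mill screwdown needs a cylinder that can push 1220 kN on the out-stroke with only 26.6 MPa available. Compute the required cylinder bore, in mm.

Extension force acts on the full piston face: F = P × (π/4)D².
D = √(4F / (πP)) = √(4 × 1220 kN / (π × 26.6 MPa))

D ≈ 242 mm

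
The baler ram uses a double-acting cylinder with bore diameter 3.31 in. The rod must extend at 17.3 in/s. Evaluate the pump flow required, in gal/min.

Cap-side area A_cap = π/4 × (3.31 in)² = 8.605 in^2
Q = A × v

Q ≈ 38.7 gal/min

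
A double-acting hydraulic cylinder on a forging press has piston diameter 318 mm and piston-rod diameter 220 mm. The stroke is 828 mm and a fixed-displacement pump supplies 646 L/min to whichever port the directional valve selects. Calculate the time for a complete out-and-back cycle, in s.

t ≈ 9.29 s

Cap-side area A_cap = π/4 × (318 mm)² = 79420 mm^2
Rod-side annular area A_ann = π/4 × (318² − 220²) = 41410 mm^2
t_ext = A_cap·L/Q = 6.108 s
t_ret = A_ann·L/Q = 3.185 s
t_cycle = t_ext + t_ret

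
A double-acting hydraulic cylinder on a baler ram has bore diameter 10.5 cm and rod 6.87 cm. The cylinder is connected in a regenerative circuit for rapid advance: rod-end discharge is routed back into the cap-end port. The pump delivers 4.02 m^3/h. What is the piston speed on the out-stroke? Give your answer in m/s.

v ≈ 0.301 m/s

In regeneration the rod-end outflow joins the pump flow into the cap end, so the net volume the pump must supply per unit advance equals the rod cross-section area.
Rod cross-section A_rod = π/4 × (6.87 cm)² = 37.07 cm^2
v = Q_pump / A_rod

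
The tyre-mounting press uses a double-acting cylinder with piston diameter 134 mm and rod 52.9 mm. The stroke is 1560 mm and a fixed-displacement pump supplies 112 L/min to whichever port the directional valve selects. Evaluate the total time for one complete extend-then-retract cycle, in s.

Cap-side area A_cap = π/4 × (134 mm)² = 14100 mm^2
Rod-side annular area A_ann = π/4 × (134² − 52.9²) = 11900 mm^2
t_ext = A_cap·L/Q = 11.79 s
t_ret = A_ann·L/Q = 9.949 s
t_cycle = t_ext + t_ret

t ≈ 21.7 s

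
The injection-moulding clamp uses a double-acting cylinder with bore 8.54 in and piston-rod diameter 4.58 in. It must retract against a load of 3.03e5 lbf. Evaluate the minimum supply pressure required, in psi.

P ≈ 7430 psi

Rod-side annular area A_ann = π/4 × (8.54² − 4.58²) = 40.81 in^2
Retraction: pressure acts on the annular area.
P = F / A = 3.03e5 lbf / A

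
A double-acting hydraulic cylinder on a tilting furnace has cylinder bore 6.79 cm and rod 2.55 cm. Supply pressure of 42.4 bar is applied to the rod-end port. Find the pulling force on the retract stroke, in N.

Rod-side annular area A_ann = π/4 × (6.79² − 2.55²) = 31.10 cm^2
On retraction the pressure acts on the annular area (bore minus rod).
F = P × A_ann

F ≈ 13200 N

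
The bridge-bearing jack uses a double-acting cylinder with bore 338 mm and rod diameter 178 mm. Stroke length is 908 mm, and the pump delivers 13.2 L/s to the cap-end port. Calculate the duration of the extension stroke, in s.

Cap-side area A_cap = π/4 × (338 mm)² = 89730 mm^2
Swept volume V = A × L; t = V / Q = A·L / Q

t ≈ 6.17 s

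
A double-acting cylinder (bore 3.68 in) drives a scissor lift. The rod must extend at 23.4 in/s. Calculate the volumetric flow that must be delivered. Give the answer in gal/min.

Q ≈ 64.6 gal/min

Cap-side area A_cap = π/4 × (3.68 in)² = 10.64 in^2
Q = A × v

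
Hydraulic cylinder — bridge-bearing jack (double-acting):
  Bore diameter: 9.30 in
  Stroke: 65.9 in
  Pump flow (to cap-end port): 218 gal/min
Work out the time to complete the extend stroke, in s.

t ≈ 5.33 s

Cap-side area A_cap = π/4 × (9.30 in)² = 67.93 in^2
Swept volume V = A × L; t = V / Q = A·L / Q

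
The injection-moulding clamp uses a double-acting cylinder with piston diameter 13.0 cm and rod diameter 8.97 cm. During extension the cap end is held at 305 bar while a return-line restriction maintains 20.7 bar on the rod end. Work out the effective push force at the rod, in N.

F ≈ 3.90e5 N

Cap-side area A_cap = π/4 × (13.0 cm)² = 132.7 cm^2
Rod-side annular area A_ann = π/4 × (13.0² − 8.97²) = 69.54 cm^2
Net thrust = P_cap·A_cap − P_rod·A_ann = 4.048e5 N − 14390 N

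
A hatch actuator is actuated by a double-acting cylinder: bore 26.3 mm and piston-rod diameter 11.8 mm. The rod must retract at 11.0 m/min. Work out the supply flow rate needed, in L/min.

Rod-side annular area A_ann = π/4 × (26.3² − 11.8²) = 433.9 mm^2
Q = A × v

Q ≈ 4.77 L/min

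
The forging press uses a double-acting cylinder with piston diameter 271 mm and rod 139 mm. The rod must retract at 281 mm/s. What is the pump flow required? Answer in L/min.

Rod-side annular area A_ann = π/4 × (271² − 139²) = 42510 mm^2
Q = A × v

Q ≈ 717 L/min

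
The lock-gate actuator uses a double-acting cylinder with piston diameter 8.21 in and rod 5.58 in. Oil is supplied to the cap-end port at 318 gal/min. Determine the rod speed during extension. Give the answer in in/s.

v ≈ 23.1 in/s

Cap-side area A_cap = π/4 × (8.21 in)² = 52.94 in^2
v = Q / A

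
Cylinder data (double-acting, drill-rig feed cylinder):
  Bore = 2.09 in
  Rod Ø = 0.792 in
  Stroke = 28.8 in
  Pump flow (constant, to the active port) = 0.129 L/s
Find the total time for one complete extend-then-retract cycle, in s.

Cap-side area A_cap = π/4 × (2.09 in)² = 3.431 in^2
Rod-side annular area A_ann = π/4 × (2.09² − 0.792²) = 2.938 in^2
t_ext = A_cap·L/Q = 12.55 s
t_ret = A_ann·L/Q = 10.75 s
t_cycle = t_ext + t_ret

t ≈ 23.3 s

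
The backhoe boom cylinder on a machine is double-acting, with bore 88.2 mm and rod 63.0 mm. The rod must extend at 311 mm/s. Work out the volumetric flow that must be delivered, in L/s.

Cap-side area A_cap = π/4 × (88.2 mm)² = 6110 mm^2
Q = A × v

Q ≈ 1.90 L/s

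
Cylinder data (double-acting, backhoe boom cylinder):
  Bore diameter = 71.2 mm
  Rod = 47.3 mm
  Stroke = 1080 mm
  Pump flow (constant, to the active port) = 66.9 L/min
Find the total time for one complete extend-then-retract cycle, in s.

t ≈ 6.01 s

Cap-side area A_cap = π/4 × (71.2 mm)² = 3982 mm^2
Rod-side annular area A_ann = π/4 × (71.2² − 47.3²) = 2224 mm^2
t_ext = A_cap·L/Q = 3.857 s
t_ret = A_ann·L/Q = 2.155 s
t_cycle = t_ext + t_ret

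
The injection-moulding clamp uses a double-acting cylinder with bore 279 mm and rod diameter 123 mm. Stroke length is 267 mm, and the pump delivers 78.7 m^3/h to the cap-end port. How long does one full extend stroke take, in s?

Cap-side area A_cap = π/4 × (279 mm)² = 61140 mm^2
Swept volume V = A × L; t = V / Q = A·L / Q

t ≈ 0.747 s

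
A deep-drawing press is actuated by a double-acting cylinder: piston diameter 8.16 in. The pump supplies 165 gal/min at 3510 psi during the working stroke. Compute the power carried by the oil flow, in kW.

W ≈ 252 kW

Hydraulic power = P × Q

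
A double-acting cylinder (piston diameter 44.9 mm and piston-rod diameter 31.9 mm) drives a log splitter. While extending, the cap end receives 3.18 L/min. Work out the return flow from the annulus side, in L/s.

Cap-side area A_cap = π/4 × (44.9 mm)² = 1583 mm^2
Rod-side annular area A_ann = π/4 × (44.9² − 31.9²) = 784.1 mm^2
Piston speed v = Q_in/A_cap; rod-end outflow Q_out = v × A_ann = Q_in × A_ann/A_cap.

Q_out ≈ 0.0262 L/s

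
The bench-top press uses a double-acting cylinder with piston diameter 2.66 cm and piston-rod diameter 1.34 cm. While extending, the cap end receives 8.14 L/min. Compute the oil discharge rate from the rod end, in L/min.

Q_out ≈ 6.07 L/min

Cap-side area A_cap = π/4 × (2.66 cm)² = 5.557 cm^2
Rod-side annular area A_ann = π/4 × (2.66² − 1.34²) = 4.147 cm^2
Piston speed v = Q_in/A_cap; rod-end outflow Q_out = v × A_ann = Q_in × A_ann/A_cap.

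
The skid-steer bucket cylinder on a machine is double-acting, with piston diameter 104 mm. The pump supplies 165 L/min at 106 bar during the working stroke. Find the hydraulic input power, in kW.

W ≈ 29.2 kW

Hydraulic power = P × Q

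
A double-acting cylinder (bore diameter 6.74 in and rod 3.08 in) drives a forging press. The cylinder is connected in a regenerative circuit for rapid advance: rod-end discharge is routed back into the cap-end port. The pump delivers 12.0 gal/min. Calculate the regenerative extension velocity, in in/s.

In regeneration the rod-end outflow joins the pump flow into the cap end, so the net volume the pump must supply per unit advance equals the rod cross-section area.
Rod cross-section A_rod = π/4 × (3.08 in)² = 7.451 in^2
v = Q_pump / A_rod

v ≈ 6.20 in/s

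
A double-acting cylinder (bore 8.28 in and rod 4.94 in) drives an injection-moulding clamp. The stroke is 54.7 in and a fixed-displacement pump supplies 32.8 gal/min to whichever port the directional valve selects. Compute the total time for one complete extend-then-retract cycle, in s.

Cap-side area A_cap = π/4 × (8.28 in)² = 53.85 in^2
Rod-side annular area A_ann = π/4 × (8.28² − 4.94²) = 34.68 in^2
t_ext = A_cap·L/Q = 23.32 s
t_ret = A_ann·L/Q = 15.02 s
t_cycle = t_ext + t_ret

t ≈ 38.3 s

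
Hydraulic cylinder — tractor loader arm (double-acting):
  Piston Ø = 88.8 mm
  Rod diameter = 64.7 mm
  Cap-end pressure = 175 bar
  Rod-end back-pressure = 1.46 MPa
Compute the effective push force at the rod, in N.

Cap-side area A_cap = π/4 × (88.8 mm)² = 6193 mm^2
Rod-side annular area A_ann = π/4 × (88.8² − 64.7²) = 2905 mm^2
Net thrust = P_cap·A_cap − P_rod·A_ann = 1.084e5 N − 4242 N

F ≈ 1.04e5 N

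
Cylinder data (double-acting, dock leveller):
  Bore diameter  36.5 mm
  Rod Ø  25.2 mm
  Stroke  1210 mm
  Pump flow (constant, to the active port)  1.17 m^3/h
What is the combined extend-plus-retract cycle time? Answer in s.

Cap-side area A_cap = π/4 × (36.5 mm)² = 1046 mm^2
Rod-side annular area A_ann = π/4 × (36.5² − 25.2²) = 547.6 mm^2
t_ext = A_cap·L/Q = 3.896 s
t_ret = A_ann·L/Q = 2.039 s
t_cycle = t_ext + t_ret

t ≈ 5.93 s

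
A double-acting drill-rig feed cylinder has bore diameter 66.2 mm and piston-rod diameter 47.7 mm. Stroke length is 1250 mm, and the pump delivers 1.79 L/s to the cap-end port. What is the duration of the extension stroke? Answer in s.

Cap-side area A_cap = π/4 × (66.2 mm)² = 3442 mm^2
Swept volume V = A × L; t = V / Q = A·L / Q

t ≈ 2.40 s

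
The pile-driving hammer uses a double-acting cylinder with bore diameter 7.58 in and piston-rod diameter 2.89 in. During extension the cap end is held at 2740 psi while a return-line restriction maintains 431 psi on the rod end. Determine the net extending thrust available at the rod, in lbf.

Cap-side area A_cap = π/4 × (7.58 in)² = 45.13 in^2
Rod-side annular area A_ann = π/4 × (7.58² − 2.89²) = 38.57 in^2
Net thrust = P_cap·A_cap − P_rod·A_ann = 1.236e5 lbf − 16620 lbf

F ≈ 1.07e5 lbf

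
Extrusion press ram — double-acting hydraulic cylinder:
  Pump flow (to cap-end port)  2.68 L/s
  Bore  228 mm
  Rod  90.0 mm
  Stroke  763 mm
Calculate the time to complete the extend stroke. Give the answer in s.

Cap-side area A_cap = π/4 × (228 mm)² = 40830 mm^2
Swept volume V = A × L; t = V / Q = A·L / Q

t ≈ 11.6 s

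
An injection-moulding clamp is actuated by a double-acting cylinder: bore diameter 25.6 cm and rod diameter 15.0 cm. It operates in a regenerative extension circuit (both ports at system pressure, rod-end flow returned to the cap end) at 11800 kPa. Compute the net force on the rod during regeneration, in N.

With equal pressure on both faces, forces on the annular region cancel; the net push is pressure × rod cross-section.
Rod cross-section A_rod = π/4 × (15.0 cm)² = 176.7 cm^2
F = P × A_rod

F ≈ 2.09e5 N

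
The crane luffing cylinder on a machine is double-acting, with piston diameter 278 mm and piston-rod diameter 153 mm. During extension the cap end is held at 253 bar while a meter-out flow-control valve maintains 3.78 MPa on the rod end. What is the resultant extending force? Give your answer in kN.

F ≈ 1380 kN

Cap-side area A_cap = π/4 × (278 mm)² = 60700 mm^2
Rod-side annular area A_ann = π/4 × (278² − 153²) = 42310 mm^2
Net thrust = P_cap·A_cap − P_rod·A_ann = 1536 kN − 159.9 kN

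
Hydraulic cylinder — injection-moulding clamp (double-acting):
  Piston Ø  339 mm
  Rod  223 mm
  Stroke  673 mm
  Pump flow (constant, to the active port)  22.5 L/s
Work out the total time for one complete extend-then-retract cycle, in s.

t ≈ 4.23 s

Cap-side area A_cap = π/4 × (339 mm)² = 90260 mm^2
Rod-side annular area A_ann = π/4 × (339² − 223²) = 51200 mm^2
t_ext = A_cap·L/Q = 2.700 s
t_ret = A_ann·L/Q = 1.531 s
t_cycle = t_ext + t_ret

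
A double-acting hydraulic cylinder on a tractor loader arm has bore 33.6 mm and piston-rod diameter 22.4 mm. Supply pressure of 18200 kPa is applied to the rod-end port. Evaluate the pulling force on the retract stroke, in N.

Rod-side annular area A_ann = π/4 × (33.6² − 22.4²) = 492.6 mm^2
On retraction the pressure acts on the annular area (bore minus rod).
F = P × A_ann

F ≈ 8970 N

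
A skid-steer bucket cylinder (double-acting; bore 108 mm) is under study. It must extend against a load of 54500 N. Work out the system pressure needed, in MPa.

Cap-side area A_cap = π/4 × (108 mm)² = 9161 mm^2
P = F / A = 54500 N / A

P ≈ 5.95 MPa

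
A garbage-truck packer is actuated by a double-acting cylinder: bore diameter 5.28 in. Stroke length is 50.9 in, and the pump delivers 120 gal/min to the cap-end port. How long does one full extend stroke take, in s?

Cap-side area A_cap = π/4 × (5.28 in)² = 21.90 in^2
Swept volume V = A × L; t = V / Q = A·L / Q

t ≈ 2.41 s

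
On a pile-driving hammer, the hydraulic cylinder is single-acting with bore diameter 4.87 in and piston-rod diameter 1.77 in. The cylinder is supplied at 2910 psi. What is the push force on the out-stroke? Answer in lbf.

Cap-side area A_cap = π/4 × (4.87 in)² = 18.63 in^2
F = P × A_cap = 2910 psi × A_cap

F ≈ 54200 lbf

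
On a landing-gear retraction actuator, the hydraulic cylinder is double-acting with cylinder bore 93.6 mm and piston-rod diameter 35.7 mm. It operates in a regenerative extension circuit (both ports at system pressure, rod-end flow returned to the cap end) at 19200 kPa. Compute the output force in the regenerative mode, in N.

F ≈ 19200 N

With equal pressure on both faces, forces on the annular region cancel; the net push is pressure × rod cross-section.
Rod cross-section A_rod = π/4 × (35.7 mm)² = 1001 mm^2
F = P × A_rod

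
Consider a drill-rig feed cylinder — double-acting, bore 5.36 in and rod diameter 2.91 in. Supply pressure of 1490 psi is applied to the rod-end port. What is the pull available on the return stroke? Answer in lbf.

Rod-side annular area A_ann = π/4 × (5.36² − 2.91²) = 15.91 in^2
On retraction the pressure acts on the annular area (bore minus rod).
F = P × A_ann

F ≈ 23700 lbf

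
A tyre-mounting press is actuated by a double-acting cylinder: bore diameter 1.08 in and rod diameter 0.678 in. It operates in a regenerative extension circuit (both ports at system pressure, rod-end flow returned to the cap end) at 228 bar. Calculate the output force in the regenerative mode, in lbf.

With equal pressure on both faces, forces on the annular region cancel; the net push is pressure × rod cross-section.
Rod cross-section A_rod = π/4 × (0.678 in)² = 0.3610 in^2
F = P × A_rod

F ≈ 1190 lbf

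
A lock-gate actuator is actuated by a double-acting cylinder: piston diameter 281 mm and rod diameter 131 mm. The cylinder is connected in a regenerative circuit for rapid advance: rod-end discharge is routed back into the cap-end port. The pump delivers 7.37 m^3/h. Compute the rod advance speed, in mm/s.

In regeneration the rod-end outflow joins the pump flow into the cap end, so the net volume the pump must supply per unit advance equals the rod cross-section area.
Rod cross-section A_rod = π/4 × (131 mm)² = 13480 mm^2
v = Q_pump / A_rod

v ≈ 152 mm/s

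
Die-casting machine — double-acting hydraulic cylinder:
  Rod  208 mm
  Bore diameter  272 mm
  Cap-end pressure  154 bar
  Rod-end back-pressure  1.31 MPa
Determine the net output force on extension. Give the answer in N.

Cap-side area A_cap = π/4 × (272 mm)² = 58110 mm^2
Rod-side annular area A_ann = π/4 × (272² − 208²) = 24130 mm^2
Net thrust = P_cap·A_cap − P_rod·A_ann = 8.948e5 N − 31610 N

F ≈ 8.63e5 N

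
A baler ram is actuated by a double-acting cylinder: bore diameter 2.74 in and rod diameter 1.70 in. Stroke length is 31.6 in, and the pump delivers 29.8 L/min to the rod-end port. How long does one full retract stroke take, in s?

t ≈ 3.78 s

Rod-side annular area A_ann = π/4 × (2.74² − 1.70²) = 3.627 in^2
Swept volume V = A × L; t = V / Q = A·L / Q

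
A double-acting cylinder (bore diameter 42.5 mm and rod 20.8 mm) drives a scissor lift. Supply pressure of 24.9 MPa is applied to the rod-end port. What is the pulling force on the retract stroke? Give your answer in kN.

Rod-side annular area A_ann = π/4 × (42.5² − 20.8²) = 1079 mm^2
On retraction the pressure acts on the annular area (bore minus rod).
F = P × A_ann

F ≈ 26.9 kN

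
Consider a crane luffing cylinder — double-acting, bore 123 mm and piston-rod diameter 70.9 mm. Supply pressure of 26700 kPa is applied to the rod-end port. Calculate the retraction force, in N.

F ≈ 2.12e5 N

Rod-side annular area A_ann = π/4 × (123² − 70.9²) = 7934 mm^2
On retraction the pressure acts on the annular area (bore minus rod).
F = P × A_ann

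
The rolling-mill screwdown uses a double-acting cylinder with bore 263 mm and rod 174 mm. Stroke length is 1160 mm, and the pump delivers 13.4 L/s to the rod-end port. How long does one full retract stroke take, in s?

t ≈ 2.64 s

Rod-side annular area A_ann = π/4 × (263² − 174²) = 30550 mm^2
Swept volume V = A × L; t = V / Q = A·L / Q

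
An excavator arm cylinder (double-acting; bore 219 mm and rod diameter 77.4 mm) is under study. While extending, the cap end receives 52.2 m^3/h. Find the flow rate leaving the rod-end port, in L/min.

Q_out ≈ 761 L/min

Cap-side area A_cap = π/4 × (219 mm)² = 37670 mm^2
Rod-side annular area A_ann = π/4 × (219² − 77.4²) = 32960 mm^2
Piston speed v = Q_in/A_cap; rod-end outflow Q_out = v × A_ann = Q_in × A_ann/A_cap.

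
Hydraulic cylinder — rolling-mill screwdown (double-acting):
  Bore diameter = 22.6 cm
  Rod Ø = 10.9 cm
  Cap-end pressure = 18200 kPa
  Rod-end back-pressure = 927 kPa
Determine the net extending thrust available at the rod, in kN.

Cap-side area A_cap = π/4 × (22.6 cm)² = 401.1 cm^2
Rod-side annular area A_ann = π/4 × (22.6² − 10.9²) = 307.8 cm^2
Net thrust = P_cap·A_cap − P_rod·A_ann = 730.1 kN − 28.54 kN

F ≈ 702 kN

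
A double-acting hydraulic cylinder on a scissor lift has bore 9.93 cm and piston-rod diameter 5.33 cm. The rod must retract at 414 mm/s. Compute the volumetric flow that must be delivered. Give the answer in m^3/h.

Rod-side annular area A_ann = π/4 × (9.93² − 5.33²) = 55.13 cm^2
Q = A × v

Q ≈ 8.22 m^3/h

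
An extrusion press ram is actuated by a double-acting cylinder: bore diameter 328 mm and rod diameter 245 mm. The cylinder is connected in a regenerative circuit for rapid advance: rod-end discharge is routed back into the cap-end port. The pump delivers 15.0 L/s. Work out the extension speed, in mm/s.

In regeneration the rod-end outflow joins the pump flow into the cap end, so the net volume the pump must supply per unit advance equals the rod cross-section area.
Rod cross-section A_rod = π/4 × (245 mm)² = 47140 mm^2
v = Q_pump / A_rod

v ≈ 318 mm/s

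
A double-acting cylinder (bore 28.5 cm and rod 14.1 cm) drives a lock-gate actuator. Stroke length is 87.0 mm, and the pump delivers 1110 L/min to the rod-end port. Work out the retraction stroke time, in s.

t ≈ 0.227 s

Rod-side annular area A_ann = π/4 × (28.5² − 14.1²) = 481.8 cm^2
Swept volume V = A × L; t = V / Q = A·L / Q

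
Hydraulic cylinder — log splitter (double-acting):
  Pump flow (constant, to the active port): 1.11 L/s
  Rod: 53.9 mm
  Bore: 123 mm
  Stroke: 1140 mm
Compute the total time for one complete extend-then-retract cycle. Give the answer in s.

Cap-side area A_cap = π/4 × (123 mm)² = 11880 mm^2
Rod-side annular area A_ann = π/4 × (123² − 53.9²) = 9601 mm^2
t_ext = A_cap·L/Q = 12.20 s
t_ret = A_ann·L/Q = 9.860 s
t_cycle = t_ext + t_ret

t ≈ 22.1 s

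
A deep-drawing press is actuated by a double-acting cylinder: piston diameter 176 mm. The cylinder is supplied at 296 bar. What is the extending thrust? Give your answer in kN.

Cap-side area A_cap = π/4 × (176 mm)² = 24330 mm^2
F = P × A_cap = 296 bar × A_cap

F ≈ 720 kN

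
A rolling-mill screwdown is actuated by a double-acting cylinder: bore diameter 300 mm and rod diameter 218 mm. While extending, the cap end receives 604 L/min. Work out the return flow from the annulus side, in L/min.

Cap-side area A_cap = π/4 × (300 mm)² = 70690 mm^2
Rod-side annular area A_ann = π/4 × (300² − 218²) = 33360 mm^2
Piston speed v = Q_in/A_cap; rod-end outflow Q_out = v × A_ann = Q_in × A_ann/A_cap.

Q_out ≈ 285 L/min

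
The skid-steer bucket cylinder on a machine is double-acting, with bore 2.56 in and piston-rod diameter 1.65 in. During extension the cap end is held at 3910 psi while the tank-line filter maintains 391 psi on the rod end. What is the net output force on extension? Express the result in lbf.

F ≈ 18900 lbf

Cap-side area A_cap = π/4 × (2.56 in)² = 5.147 in^2
Rod-side annular area A_ann = π/4 × (2.56² − 1.65²) = 3.009 in^2
Net thrust = P_cap·A_cap − P_rod·A_ann = 20130 lbf − 1176 lbf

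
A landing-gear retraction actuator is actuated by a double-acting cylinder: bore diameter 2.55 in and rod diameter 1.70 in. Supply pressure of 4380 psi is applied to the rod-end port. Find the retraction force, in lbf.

F ≈ 12400 lbf

Rod-side annular area A_ann = π/4 × (2.55² − 1.70²) = 2.837 in^2
On retraction the pressure acts on the annular area (bore minus rod).
F = P × A_ann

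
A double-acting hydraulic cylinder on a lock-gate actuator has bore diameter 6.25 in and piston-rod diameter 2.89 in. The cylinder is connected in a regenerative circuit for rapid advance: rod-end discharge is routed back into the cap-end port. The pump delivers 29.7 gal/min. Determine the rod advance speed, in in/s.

In regeneration the rod-end outflow joins the pump flow into the cap end, so the net volume the pump must supply per unit advance equals the rod cross-section area.
Rod cross-section A_rod = π/4 × (2.89 in)² = 6.560 in^2
v = Q_pump / A_rod

v ≈ 17.4 in/s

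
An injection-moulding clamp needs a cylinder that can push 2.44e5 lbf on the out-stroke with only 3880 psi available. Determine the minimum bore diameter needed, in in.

D ≈ 8.95 in

Extension force acts on the full piston face: F = P × (π/4)D².
D = √(4F / (πP)) = √(4 × 2.44e5 lbf / (π × 3880 psi))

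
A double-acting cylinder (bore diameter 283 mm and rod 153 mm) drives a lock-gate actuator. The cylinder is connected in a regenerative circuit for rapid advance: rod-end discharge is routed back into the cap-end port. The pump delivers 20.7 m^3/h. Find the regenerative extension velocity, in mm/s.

In regeneration the rod-end outflow joins the pump flow into the cap end, so the net volume the pump must supply per unit advance equals the rod cross-section area.
Rod cross-section A_rod = π/4 × (153 mm)² = 18390 mm^2
v = Q_pump / A_rod

v ≈ 313 mm/s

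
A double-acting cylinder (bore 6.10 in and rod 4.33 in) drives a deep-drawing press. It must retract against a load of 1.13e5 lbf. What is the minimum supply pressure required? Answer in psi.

P ≈ 7790 psi

Rod-side annular area A_ann = π/4 × (6.10² − 4.33²) = 14.50 in^2
Retraction: pressure acts on the annular area.
P = F / A = 1.13e5 lbf / A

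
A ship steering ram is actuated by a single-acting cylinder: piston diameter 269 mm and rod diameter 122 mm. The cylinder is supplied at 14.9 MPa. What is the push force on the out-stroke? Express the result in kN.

Cap-side area A_cap = π/4 × (269 mm)² = 56830 mm^2
F = P × A_cap = 14.9 MPa × A_cap

F ≈ 847 kN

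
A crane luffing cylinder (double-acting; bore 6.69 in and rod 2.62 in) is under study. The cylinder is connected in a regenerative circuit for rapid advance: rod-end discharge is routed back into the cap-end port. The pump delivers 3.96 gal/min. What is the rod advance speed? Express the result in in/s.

In regeneration the rod-end outflow joins the pump flow into the cap end, so the net volume the pump must supply per unit advance equals the rod cross-section area.
Rod cross-section A_rod = π/4 × (2.62 in)² = 5.391 in^2
v = Q_pump / A_rod

v ≈ 2.83 in/s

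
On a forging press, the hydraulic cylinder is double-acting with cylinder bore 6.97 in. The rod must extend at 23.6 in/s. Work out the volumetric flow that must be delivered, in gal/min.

Cap-side area A_cap = π/4 × (6.97 in)² = 38.16 in^2
Q = A × v

Q ≈ 234 gal/min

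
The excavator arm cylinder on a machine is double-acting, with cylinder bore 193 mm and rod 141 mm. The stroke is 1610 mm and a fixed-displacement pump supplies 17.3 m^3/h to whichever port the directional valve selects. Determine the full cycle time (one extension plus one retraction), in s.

t ≈ 14.4 s

Cap-side area A_cap = π/4 × (193 mm)² = 29260 mm^2
Rod-side annular area A_ann = π/4 × (193² − 141²) = 13640 mm^2
t_ext = A_cap·L/Q = 9.801 s
t_ret = A_ann·L/Q = 4.570 s
t_cycle = t_ext + t_ret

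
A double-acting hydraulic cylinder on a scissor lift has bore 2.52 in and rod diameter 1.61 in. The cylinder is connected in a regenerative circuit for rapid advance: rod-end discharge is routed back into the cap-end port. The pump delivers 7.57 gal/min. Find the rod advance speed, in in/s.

In regeneration the rod-end outflow joins the pump flow into the cap end, so the net volume the pump must supply per unit advance equals the rod cross-section area.
Rod cross-section A_rod = π/4 × (1.61 in)² = 2.036 in^2
v = Q_pump / A_rod

v ≈ 14.3 in/s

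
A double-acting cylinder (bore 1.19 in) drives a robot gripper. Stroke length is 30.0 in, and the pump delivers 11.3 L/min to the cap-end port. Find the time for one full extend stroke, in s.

Cap-side area A_cap = π/4 × (1.19 in)² = 1.112 in^2
Swept volume V = A × L; t = V / Q = A·L / Q

t ≈ 2.90 s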